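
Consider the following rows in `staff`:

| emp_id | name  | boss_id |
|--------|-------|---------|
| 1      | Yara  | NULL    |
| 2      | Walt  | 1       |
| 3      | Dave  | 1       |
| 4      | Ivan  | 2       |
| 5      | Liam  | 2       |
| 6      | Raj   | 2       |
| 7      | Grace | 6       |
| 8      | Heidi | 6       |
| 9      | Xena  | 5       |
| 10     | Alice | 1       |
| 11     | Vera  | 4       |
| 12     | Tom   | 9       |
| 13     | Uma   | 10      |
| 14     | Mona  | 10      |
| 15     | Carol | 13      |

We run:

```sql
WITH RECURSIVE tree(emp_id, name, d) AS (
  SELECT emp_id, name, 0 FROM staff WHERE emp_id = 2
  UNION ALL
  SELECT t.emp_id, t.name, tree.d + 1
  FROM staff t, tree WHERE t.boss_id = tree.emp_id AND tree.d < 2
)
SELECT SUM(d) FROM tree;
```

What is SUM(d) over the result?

11

Base: emp_id=2 (Walt) at d 0.
Iteration 1: rows with boss_id in {2} -> Ivan (id 4, d 1), Liam (id 5, d 1), Raj (id 6, d 1).
Iteration 2: rows with boss_id in {4,5,6} -> Grace (id 7, d 2), Heidi (id 8, d 2), Xena (id 9, d 2), Vera (id 11, d 2).
Iteration 3: d < 2 fails for all current rows; recursion stops.
SUM(d) = 0 + 1 + 1 + 1 + 2 + 2 + 2 + 2 = 11.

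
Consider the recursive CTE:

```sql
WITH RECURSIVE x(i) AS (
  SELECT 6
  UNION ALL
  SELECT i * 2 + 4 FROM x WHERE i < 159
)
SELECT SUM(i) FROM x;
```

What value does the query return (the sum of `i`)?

Base: i=6.
Iteration 1: 6 < 159 holds -> i = 6 * 2 + 4 = 16.
Iteration 2: 16 < 159 holds -> i = 16 * 2 + 4 = 36.
Iteration 3: 36 < 159 holds -> i = 36 * 2 + 4 = 76.
Iteration 4: 76 < 159 holds -> i = 76 * 2 + 4 = 156.
Iteration 5: 156 < 159 holds -> i = 156 * 2 + 4 = 316.
Iteration 6: 316 < 159 fails; recursion stops.
SUM(i) = 6 + 16 + 36 + 76 + 156 + 316 = 606.

606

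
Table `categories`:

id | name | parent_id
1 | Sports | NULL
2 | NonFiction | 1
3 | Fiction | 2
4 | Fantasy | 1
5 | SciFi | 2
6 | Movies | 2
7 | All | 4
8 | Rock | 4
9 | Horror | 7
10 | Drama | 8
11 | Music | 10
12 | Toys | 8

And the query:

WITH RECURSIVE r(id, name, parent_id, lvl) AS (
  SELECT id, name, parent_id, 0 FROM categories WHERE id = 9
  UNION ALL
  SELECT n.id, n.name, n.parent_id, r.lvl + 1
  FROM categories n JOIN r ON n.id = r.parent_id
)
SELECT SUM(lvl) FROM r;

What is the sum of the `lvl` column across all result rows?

Base: id=9 (Horror), parent_id=7, lvl 0.
Iteration 1: join on id=7 -> All (id 7, parent_id=4, lvl 1).
Iteration 2: join on id=4 -> Fantasy (id 4, parent_id=1, lvl 2).
Iteration 3: join on id=1 -> Sports (id 1, parent_id=NULL, lvl 3).
Iteration 4: parent_id is NULL; no match; recursion stops.
SUM(lvl) = 0 + 1 + 2 + 3 = 6.

6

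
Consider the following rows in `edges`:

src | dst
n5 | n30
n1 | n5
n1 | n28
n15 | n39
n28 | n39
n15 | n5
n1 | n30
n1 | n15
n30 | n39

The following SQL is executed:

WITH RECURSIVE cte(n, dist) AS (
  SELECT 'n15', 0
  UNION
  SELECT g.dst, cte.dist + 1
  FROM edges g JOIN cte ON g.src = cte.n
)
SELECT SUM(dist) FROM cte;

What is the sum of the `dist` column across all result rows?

7

Base: (n15, dist=0).
Iteration 1: edges from {n15} -> (n39, dist=1), (n5, dist=1).
Iteration 2: edges from {n39,n5} -> (n30, dist=2).
Iteration 3: edges from {n30} -> (n39, dist=3).
Iteration 4: no outgoing edges from {n39}; recursion stops.
SUM(dist) = 0 + 1 + 1 + 2 + 3 = 7.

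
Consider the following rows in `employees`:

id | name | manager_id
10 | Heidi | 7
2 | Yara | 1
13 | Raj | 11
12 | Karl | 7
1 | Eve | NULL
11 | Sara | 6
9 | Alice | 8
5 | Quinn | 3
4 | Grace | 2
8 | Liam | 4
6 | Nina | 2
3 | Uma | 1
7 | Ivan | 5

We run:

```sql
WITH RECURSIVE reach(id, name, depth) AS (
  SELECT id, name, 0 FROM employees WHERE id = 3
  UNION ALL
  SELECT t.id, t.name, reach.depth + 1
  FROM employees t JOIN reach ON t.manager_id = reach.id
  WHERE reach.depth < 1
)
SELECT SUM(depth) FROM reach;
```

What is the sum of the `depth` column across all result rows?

Base: id=3 (Uma) at depth 0.
Iteration 1: rows with manager_id in {3} -> Quinn (id 5, depth 1).
Iteration 2: depth < 1 fails for all current rows; recursion stops.
SUM(depth) = 0 + 1 = 1.

1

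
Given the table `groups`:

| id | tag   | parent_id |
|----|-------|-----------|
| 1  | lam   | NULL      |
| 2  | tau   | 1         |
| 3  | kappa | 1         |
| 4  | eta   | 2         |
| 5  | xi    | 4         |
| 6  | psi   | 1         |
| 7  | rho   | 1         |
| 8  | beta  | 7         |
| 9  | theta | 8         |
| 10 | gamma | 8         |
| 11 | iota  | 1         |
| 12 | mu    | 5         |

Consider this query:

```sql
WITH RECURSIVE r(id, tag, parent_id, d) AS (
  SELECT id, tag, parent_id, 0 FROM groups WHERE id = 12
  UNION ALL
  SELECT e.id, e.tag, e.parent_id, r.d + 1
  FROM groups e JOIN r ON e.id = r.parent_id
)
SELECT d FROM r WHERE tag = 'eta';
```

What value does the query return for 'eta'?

Base: id=12 (mu), parent_id=5, d 0.
Iteration 1: join on id=5 -> xi (id 5, parent_id=4, d 1).
Iteration 2: join on id=4 -> eta (id 4, parent_id=2, d 2).
Iteration 3: join on id=2 -> tau (id 2, parent_id=1, d 3).
Iteration 4: join on id=1 -> lam (id 1, parent_id=NULL, d 4).
Iteration 5: parent_id is NULL; no match; recursion stops.

2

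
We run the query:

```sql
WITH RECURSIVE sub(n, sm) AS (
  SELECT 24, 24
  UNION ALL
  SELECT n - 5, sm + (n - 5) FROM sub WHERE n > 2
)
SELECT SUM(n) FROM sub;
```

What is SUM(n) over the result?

Base: n=24, sm=24.
Iteration 1: 24 > 2 holds -> n = 24 - 5 = 19, sm = 24 + 19 = 43.
Iteration 2: 19 > 2 holds -> n = 19 - 5 = 14, sm = 43 + 14 = 57.
Iteration 3: 14 > 2 holds -> n = 14 - 5 = 9, sm = 57 + 9 = 66.
Iteration 4: 9 > 2 holds -> n = 9 - 5 = 4, sm = 66 + 4 = 70.
Iteration 5: 4 > 2 holds -> n = 4 - 5 = -1, sm = 70 + -1 = 69.
Iteration 6: -1 > 2 fails; recursion stops.
SUM(n) = 24 + 19 + 14 + 9 + 4 + -1 = 69.

69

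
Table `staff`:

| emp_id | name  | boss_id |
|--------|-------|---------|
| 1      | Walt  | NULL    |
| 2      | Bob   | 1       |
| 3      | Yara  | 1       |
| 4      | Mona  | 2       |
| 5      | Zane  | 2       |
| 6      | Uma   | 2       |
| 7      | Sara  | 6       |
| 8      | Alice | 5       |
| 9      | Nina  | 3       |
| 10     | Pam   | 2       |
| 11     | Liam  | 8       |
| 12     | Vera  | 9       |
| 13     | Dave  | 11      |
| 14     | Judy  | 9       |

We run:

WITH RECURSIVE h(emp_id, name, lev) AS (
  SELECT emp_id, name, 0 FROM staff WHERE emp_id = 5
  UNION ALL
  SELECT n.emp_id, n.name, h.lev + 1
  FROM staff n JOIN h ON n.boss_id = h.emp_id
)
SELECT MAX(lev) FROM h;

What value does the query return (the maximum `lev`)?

Base: emp_id=5 (Zane) at lev 0.
Iteration 1: rows with boss_id in {5} -> Alice (id 8, lev 1).
Iteration 2: rows with boss_id in {8} -> Liam (id 11, lev 2).
Iteration 3: rows with boss_id in {11} -> Dave (id 13, lev 3).
Iteration 4: no rows with boss_id in {13}; recursion stops.
lev values: 0, 1, 2, 3; the maximum is 3.

3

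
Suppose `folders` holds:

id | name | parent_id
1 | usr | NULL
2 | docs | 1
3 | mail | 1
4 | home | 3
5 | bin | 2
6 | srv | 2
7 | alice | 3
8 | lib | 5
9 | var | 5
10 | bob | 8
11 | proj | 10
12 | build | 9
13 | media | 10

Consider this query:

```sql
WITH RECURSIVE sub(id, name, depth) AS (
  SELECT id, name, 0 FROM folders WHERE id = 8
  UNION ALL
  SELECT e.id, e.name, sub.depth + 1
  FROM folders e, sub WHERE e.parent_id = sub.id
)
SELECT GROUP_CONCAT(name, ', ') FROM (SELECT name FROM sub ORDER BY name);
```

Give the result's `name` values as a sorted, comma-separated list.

Base: id=8 (lib) at depth 0.
Iteration 1: rows with parent_id in {8} -> bob (id 10, depth 1).
Iteration 2: rows with parent_id in {10} -> proj (id 11, depth 2), media (id 13, depth 2).
Iteration 3: no rows with parent_id in {11,13}; recursion stops.

bob, lib, media, proj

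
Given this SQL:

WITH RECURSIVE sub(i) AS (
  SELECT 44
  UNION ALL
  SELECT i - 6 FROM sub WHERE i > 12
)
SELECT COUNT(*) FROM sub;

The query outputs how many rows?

7

Base: i=44.
Iteration 1: 44 > 12 holds -> i = 44 - 6 = 38.
Iteration 2: 38 > 12 holds -> i = 38 - 6 = 32.
Iteration 3: 32 > 12 holds -> i = 32 - 6 = 26.
Iteration 4: 26 > 12 holds -> i = 26 - 6 = 20.
Iteration 5: 20 > 12 holds -> i = 20 - 6 = 14.
Iteration 6: 14 > 12 holds -> i = 14 - 6 = 8.
Iteration 7: 8 > 12 fails; recursion stops.
Total rows emitted: 7.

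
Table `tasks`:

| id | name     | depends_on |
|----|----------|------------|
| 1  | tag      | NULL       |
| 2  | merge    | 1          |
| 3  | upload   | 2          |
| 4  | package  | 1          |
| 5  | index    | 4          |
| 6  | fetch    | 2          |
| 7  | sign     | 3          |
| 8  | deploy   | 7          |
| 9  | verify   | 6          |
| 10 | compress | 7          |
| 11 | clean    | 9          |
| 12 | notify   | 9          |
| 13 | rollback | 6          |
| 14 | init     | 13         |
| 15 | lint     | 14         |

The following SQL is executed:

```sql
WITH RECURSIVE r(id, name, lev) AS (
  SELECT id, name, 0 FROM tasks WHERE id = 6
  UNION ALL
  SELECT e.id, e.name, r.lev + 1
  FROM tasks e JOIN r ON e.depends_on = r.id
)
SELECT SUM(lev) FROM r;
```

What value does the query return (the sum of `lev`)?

Base: id=6 (fetch) at lev 0.
Iteration 1: rows with depends_on in {6} -> verify (id 9, lev 1), rollback (id 13, lev 1).
Iteration 2: rows with depends_on in {9,13} -> clean (id 11, lev 2), notify (id 12, lev 2), init (id 14, lev 2).
Iteration 3: rows with depends_on in {11,12,14} -> lint (id 15, lev 3).
Iteration 4: no rows with depends_on in {15}; recursion stops.
SUM(lev) = 0 + 1 + 1 + 2 + 2 + 2 + 3 = 11.

11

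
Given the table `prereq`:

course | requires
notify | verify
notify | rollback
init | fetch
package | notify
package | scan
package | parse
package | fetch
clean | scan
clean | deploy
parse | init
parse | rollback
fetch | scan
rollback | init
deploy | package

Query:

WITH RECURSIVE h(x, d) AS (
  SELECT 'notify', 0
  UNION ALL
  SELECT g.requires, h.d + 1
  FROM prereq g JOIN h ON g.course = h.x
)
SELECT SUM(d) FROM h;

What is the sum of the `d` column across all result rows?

Base: (notify, d=0).
Iteration 1: edges from {notify} -> (rollback, d=1), (verify, d=1).
Iteration 2: edges from {rollback,verify} -> (init, d=2).
Iteration 3: edges from {init} -> (fetch, d=3).
Iteration 4: edges from {fetch} -> (scan, d=4).
Iteration 5: no outgoing edges from {scan}; recursion stops.
SUM(d) = 0 + 1 + 1 + 2 + 3 + 4 = 11.

11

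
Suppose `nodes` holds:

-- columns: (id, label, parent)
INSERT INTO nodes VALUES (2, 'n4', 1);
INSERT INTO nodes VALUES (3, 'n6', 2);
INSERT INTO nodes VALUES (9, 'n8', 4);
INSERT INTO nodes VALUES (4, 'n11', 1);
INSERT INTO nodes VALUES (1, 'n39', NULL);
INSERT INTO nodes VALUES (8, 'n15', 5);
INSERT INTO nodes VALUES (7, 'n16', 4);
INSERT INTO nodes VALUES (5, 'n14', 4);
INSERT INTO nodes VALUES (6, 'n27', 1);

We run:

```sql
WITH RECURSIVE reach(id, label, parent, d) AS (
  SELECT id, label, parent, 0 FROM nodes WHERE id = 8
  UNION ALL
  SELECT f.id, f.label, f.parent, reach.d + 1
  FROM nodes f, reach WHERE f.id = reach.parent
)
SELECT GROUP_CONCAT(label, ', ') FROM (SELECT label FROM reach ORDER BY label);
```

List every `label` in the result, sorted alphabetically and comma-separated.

Base: id=8 (n15), parent=5, d 0.
Iteration 1: join on id=5 -> n14 (id 5, parent=4, d 1).
Iteration 2: join on id=4 -> n11 (id 4, parent=1, d 2).
Iteration 3: join on id=1 -> n39 (id 1, parent=NULL, d 3).
Iteration 4: parent is NULL; no match; recursion stops.

n11, n14, n15, n39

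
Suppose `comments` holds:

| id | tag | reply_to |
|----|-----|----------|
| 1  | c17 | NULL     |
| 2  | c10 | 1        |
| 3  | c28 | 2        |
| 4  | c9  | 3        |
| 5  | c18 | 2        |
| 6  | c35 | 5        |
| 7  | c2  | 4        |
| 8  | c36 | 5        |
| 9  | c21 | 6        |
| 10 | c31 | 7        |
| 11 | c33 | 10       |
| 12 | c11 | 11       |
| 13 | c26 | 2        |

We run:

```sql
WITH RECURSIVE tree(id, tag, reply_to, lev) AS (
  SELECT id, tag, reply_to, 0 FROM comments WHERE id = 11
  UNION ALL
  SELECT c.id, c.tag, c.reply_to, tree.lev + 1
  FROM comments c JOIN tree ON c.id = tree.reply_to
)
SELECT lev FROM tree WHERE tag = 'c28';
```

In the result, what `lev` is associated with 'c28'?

4

Base: id=11 (c33), reply_to=10, lev 0.
Iteration 1: join on id=10 -> c31 (id 10, reply_to=7, lev 1).
Iteration 2: join on id=7 -> c2 (id 7, reply_to=4, lev 2).
Iteration 3: join on id=4 -> c9 (id 4, reply_to=3, lev 3).
Iteration 4: join on id=3 -> c28 (id 3, reply_to=2, lev 4).
Iteration 5: join on id=2 -> c10 (id 2, reply_to=1, lev 5).
Iteration 6: join on id=1 -> c17 (id 1, reply_to=NULL, lev 6).
Iteration 7: reply_to is NULL; no match; recursion stops.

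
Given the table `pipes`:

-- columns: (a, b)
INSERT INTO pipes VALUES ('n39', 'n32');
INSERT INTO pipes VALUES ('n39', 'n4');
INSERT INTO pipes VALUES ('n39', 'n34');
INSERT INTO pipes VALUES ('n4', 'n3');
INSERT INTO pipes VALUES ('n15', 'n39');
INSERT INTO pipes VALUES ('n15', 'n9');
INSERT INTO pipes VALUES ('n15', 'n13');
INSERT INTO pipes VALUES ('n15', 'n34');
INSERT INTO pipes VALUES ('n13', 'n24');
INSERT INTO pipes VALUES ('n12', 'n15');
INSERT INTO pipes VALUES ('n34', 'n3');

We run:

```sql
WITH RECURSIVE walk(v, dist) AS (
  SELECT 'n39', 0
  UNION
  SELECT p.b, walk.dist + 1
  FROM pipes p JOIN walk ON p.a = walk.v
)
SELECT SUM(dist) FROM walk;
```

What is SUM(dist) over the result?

5

Base: (n39, dist=0).
Iteration 1: edges from {n39} -> (n32, dist=1), (n34, dist=1), (n4, dist=1).
Iteration 2: edges from {n32,n34,n4} -> (n3, dist=2). [UNION drops 1 duplicate row(s)]
Iteration 3: no outgoing edges from {n3}; recursion stops.
SUM(dist) = 0 + 1 + 1 + 1 + 2 = 5.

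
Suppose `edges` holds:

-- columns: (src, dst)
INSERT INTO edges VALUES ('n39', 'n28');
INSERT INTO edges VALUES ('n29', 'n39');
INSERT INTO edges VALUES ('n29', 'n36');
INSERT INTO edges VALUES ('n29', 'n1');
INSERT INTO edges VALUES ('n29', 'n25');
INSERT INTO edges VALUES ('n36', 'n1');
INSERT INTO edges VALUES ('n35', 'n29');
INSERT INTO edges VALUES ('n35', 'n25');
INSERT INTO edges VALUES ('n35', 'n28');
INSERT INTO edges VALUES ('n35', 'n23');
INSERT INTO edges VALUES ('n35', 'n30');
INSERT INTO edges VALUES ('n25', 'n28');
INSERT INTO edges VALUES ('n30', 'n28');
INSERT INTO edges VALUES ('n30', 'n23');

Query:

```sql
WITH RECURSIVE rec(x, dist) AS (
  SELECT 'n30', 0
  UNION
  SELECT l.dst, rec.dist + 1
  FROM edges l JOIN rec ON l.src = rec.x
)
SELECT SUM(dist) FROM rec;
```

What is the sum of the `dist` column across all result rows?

Base: (n30, dist=0).
Iteration 1: edges from {n30} -> (n23, dist=1), (n28, dist=1).
Iteration 2: no outgoing edges from {n23,n28}; recursion stops.
SUM(dist) = 0 + 1 + 1 = 2.

2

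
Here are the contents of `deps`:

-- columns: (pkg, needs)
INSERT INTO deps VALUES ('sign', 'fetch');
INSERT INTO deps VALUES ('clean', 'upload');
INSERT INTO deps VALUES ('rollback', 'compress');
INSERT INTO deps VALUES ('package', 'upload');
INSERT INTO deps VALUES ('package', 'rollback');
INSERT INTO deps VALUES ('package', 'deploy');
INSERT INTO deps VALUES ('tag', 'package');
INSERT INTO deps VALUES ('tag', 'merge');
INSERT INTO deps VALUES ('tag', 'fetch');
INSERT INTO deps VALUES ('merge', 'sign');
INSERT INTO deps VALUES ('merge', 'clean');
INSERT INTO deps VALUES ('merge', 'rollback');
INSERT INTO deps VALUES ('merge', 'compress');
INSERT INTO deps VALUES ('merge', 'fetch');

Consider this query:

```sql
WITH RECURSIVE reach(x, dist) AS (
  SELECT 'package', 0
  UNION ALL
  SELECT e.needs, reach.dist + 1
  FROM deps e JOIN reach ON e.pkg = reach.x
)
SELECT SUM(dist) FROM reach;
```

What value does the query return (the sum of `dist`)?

Base: (package, dist=0).
Iteration 1: edges from {package} -> (deploy, dist=1), (rollback, dist=1), (upload, dist=1).
Iteration 2: edges from {deploy,rollback,upload} -> (compress, dist=2).
Iteration 3: no outgoing edges from {compress}; recursion stops.
SUM(dist) = 0 + 1 + 1 + 1 + 2 = 5.

5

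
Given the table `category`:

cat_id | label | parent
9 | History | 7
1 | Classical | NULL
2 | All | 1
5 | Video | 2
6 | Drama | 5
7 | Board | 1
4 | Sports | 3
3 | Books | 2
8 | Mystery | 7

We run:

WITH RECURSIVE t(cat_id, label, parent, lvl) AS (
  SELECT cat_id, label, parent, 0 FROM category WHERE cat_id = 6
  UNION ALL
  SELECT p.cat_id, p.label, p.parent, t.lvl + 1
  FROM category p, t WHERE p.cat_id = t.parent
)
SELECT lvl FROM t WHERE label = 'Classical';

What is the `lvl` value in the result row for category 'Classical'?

3

Base: cat_id=6 (Drama), parent=5, lvl 0.
Iteration 1: join on cat_id=5 -> Video (id 5, parent=2, lvl 1).
Iteration 2: join on cat_id=2 -> All (id 2, parent=1, lvl 2).
Iteration 3: join on cat_id=1 -> Classical (id 1, parent=NULL, lvl 3).
Iteration 4: parent is NULL; no match; recursion stops.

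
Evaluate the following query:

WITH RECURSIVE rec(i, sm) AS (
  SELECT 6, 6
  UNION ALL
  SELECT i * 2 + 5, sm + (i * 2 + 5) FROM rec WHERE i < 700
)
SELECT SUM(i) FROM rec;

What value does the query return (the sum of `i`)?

2765

Base: i=6, sm=6.
Iteration 1: 6 < 700 holds -> i = 6 * 2 + 5 = 17, sm = 6 + 17 = 23.
Iteration 2: 17 < 700 holds -> i = 17 * 2 + 5 = 39, sm = 23 + 39 = 62.
Iteration 3: 39 < 700 holds -> i = 39 * 2 + 5 = 83, sm = 62 + 83 = 145.
Iteration 4: 83 < 700 holds -> i = 83 * 2 + 5 = 171, sm = 145 + 171 = 316.
Iteration 5: 171 < 700 holds -> i = 171 * 2 + 5 = 347, sm = 316 + 347 = 663.
Iteration 6: 347 < 700 holds -> i = 347 * 2 + 5 = 699, sm = 663 + 699 = 1362.
Iteration 7: 699 < 700 holds -> i = 699 * 2 + 5 = 1403, sm = 1362 + 1403 = 2765.
Iteration 8: 1403 < 700 fails; recursion stops.
SUM(i) = 6 + 17 + 39 + 83 + 171 + 347 + 699 + 1403 = 2765.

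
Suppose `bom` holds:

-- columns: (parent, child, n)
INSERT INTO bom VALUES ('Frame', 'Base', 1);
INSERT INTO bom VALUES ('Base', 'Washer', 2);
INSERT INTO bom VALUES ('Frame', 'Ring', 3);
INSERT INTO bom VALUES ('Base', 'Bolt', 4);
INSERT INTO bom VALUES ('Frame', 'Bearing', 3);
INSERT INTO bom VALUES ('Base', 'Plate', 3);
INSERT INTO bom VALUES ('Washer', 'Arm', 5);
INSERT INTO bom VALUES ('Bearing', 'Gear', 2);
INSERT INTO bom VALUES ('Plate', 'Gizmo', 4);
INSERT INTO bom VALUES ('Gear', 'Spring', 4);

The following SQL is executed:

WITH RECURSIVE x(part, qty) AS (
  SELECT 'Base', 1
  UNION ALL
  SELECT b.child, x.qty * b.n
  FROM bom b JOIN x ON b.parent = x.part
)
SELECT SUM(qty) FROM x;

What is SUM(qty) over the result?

32

Base: (Base, qty=1).
Iteration 1: components of {Base} -> Bolt = 1*4 = 4, Plate = 1*3 = 3, Washer = 1*2 = 2.
Iteration 2: components of {Bolt,Plate,Washer} -> Arm = 2*5 = 10, Gizmo = 3*4 = 12.
Iteration 3: no further components; recursion stops.
SUM(qty) = 1 + 2 + 4 + 3 + 10 + 12 = 32.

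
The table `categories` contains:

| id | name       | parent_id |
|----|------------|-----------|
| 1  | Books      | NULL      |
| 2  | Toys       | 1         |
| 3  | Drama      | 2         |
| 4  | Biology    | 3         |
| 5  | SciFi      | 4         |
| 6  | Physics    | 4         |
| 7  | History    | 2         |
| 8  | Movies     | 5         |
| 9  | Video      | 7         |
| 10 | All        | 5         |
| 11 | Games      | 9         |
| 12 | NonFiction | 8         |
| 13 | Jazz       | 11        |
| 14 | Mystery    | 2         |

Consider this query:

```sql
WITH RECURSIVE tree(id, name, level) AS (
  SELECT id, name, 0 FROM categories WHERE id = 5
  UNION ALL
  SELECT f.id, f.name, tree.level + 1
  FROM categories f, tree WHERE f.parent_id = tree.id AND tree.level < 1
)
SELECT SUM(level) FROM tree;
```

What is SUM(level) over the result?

Base: id=5 (SciFi) at level 0.
Iteration 1: rows with parent_id in {5} -> Movies (id 8, level 1), All (id 10, level 1).
Iteration 2: level < 1 fails for all current rows; recursion stops.
SUM(level) = 0 + 1 + 1 = 2.

2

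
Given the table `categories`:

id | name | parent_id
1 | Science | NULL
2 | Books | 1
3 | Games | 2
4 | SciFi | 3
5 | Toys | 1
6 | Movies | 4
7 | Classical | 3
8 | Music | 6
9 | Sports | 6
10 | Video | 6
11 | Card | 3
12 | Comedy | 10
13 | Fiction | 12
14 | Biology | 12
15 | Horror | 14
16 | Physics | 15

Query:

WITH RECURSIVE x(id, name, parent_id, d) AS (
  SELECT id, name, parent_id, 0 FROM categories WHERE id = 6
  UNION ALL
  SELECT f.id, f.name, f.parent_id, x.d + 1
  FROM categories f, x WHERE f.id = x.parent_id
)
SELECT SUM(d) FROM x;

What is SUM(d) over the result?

10

Base: id=6 (Movies), parent_id=4, d 0.
Iteration 1: join on id=4 -> SciFi (id 4, parent_id=3, d 1).
Iteration 2: join on id=3 -> Games (id 3, parent_id=2, d 2).
Iteration 3: join on id=2 -> Books (id 2, parent_id=1, d 3).
Iteration 4: join on id=1 -> Science (id 1, parent_id=NULL, d 4).
Iteration 5: parent_id is NULL; no match; recursion stops.
SUM(d) = 0 + 1 + 2 + 3 + 4 = 10.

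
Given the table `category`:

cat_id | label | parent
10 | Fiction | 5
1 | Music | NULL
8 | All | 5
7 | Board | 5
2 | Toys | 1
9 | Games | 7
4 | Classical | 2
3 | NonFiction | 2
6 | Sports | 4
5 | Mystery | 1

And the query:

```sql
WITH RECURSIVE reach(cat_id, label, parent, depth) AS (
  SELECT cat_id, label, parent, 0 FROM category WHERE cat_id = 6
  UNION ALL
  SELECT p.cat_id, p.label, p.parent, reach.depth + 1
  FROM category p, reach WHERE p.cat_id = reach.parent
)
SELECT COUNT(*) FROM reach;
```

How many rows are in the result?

Base: cat_id=6 (Sports), parent=4, depth 0.
Iteration 1: join on cat_id=4 -> Classical (id 4, parent=2, depth 1).
Iteration 2: join on cat_id=2 -> Toys (id 2, parent=1, depth 2).
Iteration 3: join on cat_id=1 -> Music (id 1, parent=NULL, depth 3).
Iteration 4: parent is NULL; no match; recursion stops.
Total rows emitted: 4.

4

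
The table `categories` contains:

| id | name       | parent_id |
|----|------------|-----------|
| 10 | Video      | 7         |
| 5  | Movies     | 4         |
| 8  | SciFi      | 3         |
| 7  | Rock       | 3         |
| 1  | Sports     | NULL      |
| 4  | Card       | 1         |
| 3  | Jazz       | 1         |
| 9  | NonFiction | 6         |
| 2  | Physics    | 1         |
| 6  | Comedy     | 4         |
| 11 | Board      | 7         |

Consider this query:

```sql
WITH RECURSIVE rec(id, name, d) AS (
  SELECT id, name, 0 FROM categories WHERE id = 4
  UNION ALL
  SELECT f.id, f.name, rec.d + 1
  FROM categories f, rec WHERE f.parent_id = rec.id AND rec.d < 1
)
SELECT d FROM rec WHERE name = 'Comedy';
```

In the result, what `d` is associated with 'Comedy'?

1

Base: id=4 (Card) at d 0.
Iteration 1: rows with parent_id in {4} -> Movies (id 5, d 1), Comedy (id 6, d 1).
Iteration 2: d < 1 fails for all current rows; recursion stops.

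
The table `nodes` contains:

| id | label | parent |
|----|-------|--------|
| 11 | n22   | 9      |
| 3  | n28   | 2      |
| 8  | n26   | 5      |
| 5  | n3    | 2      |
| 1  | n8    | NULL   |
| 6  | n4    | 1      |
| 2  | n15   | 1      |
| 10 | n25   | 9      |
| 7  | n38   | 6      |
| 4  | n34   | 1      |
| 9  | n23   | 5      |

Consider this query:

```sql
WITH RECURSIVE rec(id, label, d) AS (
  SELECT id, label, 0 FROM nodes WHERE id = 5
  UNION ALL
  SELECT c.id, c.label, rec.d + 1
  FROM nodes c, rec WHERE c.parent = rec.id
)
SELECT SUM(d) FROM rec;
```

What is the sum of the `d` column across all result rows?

6

Base: id=5 (n3) at d 0.
Iteration 1: rows with parent in {5} -> n26 (id 8, d 1), n23 (id 9, d 1).
Iteration 2: rows with parent in {8,9} -> n25 (id 10, d 2), n22 (id 11, d 2).
Iteration 3: no rows with parent in {10,11}; recursion stops.
SUM(d) = 0 + 1 + 1 + 2 + 2 = 6.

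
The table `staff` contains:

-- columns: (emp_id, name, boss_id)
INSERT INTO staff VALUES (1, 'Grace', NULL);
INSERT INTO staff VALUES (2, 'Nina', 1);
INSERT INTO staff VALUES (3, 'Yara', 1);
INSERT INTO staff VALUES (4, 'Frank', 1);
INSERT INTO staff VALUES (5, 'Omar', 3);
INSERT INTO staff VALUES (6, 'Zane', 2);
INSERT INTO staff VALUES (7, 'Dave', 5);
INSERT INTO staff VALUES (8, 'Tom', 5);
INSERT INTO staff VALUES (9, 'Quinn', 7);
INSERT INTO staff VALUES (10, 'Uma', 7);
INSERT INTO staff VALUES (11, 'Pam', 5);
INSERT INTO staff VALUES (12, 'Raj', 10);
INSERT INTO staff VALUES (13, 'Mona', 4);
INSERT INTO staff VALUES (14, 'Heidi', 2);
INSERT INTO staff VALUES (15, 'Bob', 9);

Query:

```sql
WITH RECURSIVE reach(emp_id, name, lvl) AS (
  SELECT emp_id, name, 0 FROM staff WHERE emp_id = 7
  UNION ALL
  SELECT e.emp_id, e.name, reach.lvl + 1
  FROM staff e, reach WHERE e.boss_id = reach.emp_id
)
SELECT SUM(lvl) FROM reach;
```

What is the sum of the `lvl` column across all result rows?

Base: emp_id=7 (Dave) at lvl 0.
Iteration 1: rows with boss_id in {7} -> Quinn (id 9, lvl 1), Uma (id 10, lvl 1).
Iteration 2: rows with boss_id in {9,10} -> Raj (id 12, lvl 2), Bob (id 15, lvl 2).
Iteration 3: no rows with boss_id in {12,15}; recursion stops.
SUM(lvl) = 0 + 1 + 1 + 2 + 2 = 6.

6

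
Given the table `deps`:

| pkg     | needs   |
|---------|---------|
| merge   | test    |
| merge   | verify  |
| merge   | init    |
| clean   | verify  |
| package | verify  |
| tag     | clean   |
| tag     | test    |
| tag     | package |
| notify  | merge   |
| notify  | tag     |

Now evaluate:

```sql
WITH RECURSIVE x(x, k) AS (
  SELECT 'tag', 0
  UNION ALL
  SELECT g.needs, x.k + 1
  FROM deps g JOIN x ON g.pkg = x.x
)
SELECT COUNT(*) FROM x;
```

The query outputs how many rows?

6

Base: (tag, k=0).
Iteration 1: edges from {tag} -> (clean, k=1), (package, k=1), (test, k=1).
Iteration 2: edges from {clean,package,test} -> (verify, k=2) x2. [UNION ALL keeps all 2 new rows, including repeats]
Iteration 3: no outgoing edges from {verify}; recursion stops.
Total rows emitted: 6.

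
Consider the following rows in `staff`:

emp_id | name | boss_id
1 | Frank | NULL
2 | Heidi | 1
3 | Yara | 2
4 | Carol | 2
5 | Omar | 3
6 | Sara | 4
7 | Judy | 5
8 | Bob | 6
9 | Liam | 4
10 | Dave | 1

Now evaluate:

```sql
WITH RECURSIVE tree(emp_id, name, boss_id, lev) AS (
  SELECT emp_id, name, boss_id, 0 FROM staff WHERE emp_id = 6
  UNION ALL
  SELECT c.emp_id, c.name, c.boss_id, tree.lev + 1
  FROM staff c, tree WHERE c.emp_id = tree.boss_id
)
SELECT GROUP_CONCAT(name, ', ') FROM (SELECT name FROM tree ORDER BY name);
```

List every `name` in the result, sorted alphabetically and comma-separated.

Base: emp_id=6 (Sara), boss_id=4, lev 0.
Iteration 1: join on emp_id=4 -> Carol (id 4, boss_id=2, lev 1).
Iteration 2: join on emp_id=2 -> Heidi (id 2, boss_id=1, lev 2).
Iteration 3: join on emp_id=1 -> Frank (id 1, boss_id=NULL, lev 3).
Iteration 4: boss_id is NULL; no match; recursion stops.

Carol, Frank, Heidi, Sara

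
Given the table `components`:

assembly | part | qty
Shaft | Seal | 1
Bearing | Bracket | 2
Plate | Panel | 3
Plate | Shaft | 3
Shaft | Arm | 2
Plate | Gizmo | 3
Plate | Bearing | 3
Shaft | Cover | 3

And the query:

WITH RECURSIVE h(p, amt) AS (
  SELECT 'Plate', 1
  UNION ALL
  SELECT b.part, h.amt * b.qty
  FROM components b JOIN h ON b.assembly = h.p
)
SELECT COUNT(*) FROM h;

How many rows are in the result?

9

Base: (Plate, amt=1).
Iteration 1: components of {Plate} -> Bearing = 1*3 = 3, Gizmo = 1*3 = 3, Panel = 1*3 = 3, Shaft = 1*3 = 3.
Iteration 2: components of {Bearing,Gizmo,Panel,Shaft} -> Arm = 3*2 = 6, Bracket = 3*2 = 6, Cover = 3*3 = 9, Seal = 3*1 = 3.
Iteration 3: no further components; recursion stops.
Total rows emitted: 9.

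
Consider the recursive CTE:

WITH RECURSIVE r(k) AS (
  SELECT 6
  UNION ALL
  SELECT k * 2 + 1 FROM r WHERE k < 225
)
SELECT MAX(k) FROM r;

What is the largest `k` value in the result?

Base: k=6.
Iteration 1: 6 < 225 holds -> k = 6 * 2 + 1 = 13.
Iteration 2: 13 < 225 holds -> k = 13 * 2 + 1 = 27.
Iteration 3: 27 < 225 holds -> k = 27 * 2 + 1 = 55.
Iteration 4: 55 < 225 holds -> k = 55 * 2 + 1 = 111.
Iteration 5: 111 < 225 holds -> k = 111 * 2 + 1 = 223.
Iteration 6: 223 < 225 holds -> k = 223 * 2 + 1 = 447.
Iteration 7: 447 < 225 fails; recursion stops.
k values: 6, 13, 27, 55, 111, 223, 447; the maximum is 447.

447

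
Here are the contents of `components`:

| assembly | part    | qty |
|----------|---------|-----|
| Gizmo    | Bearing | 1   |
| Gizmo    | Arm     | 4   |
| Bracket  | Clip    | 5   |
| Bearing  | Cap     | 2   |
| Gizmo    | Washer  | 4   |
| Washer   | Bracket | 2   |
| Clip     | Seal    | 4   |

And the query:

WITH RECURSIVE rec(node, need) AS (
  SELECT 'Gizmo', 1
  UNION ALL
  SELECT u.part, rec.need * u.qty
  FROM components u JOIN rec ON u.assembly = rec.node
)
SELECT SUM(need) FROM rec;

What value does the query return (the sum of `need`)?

220

Base: (Gizmo, need=1).
Iteration 1: components of {Gizmo} -> Arm = 1*4 = 4, Bearing = 1*1 = 1, Washer = 1*4 = 4.
Iteration 2: components of {Arm,Bearing,Washer} -> Bracket = 4*2 = 8, Cap = 1*2 = 2.
Iteration 3: components of {Bracket,Cap} -> Clip = 8*5 = 40.
Iteration 4: components of {Clip} -> Seal = 40*4 = 160.
Iteration 5: no further components; recursion stops.
SUM(need) = 1 + 1 + 4 + 4 + 2 + 8 + 40 + 160 = 220.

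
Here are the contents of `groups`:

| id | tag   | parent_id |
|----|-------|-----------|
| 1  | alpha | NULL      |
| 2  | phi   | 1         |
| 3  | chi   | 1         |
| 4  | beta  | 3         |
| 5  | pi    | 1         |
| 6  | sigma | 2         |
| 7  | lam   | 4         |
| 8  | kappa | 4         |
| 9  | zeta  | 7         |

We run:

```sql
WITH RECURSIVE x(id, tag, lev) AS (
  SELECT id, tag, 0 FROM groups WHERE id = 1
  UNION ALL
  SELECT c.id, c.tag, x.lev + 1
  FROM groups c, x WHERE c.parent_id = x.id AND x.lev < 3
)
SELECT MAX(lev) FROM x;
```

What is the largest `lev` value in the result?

3

Base: id=1 (alpha) at lev 0.
Iteration 1: rows with parent_id in {1} -> phi (id 2, lev 1), chi (id 3, lev 1), pi (id 5, lev 1).
Iteration 2: rows with parent_id in {2,3,5} -> beta (id 4, lev 2), sigma (id 6, lev 2).
Iteration 3: rows with parent_id in {4,6} -> lam (id 7, lev 3), kappa (id 8, lev 3).
Iteration 4: lev < 3 fails for all current rows; recursion stops.
lev values: 0, 1, 1, 1, 2, 2, 3, 3; the maximum is 3.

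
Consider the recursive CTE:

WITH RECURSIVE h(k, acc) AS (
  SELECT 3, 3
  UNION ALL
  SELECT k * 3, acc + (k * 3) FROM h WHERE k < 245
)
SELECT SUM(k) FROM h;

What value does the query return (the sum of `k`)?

1092

Base: k=3, acc=3.
Iteration 1: 3 < 245 holds -> k = 3 * 3 = 9, acc = 3 + 9 = 12.
Iteration 2: 9 < 245 holds -> k = 9 * 3 = 27, acc = 12 + 27 = 39.
Iteration 3: 27 < 245 holds -> k = 27 * 3 = 81, acc = 39 + 81 = 120.
Iteration 4: 81 < 245 holds -> k = 81 * 3 = 243, acc = 120 + 243 = 363.
Iteration 5: 243 < 245 holds -> k = 243 * 3 = 729, acc = 363 + 729 = 1092.
Iteration 6: 729 < 245 fails; recursion stops.
SUM(k) = 3 + 9 + 27 + 81 + 243 + 729 = 1092.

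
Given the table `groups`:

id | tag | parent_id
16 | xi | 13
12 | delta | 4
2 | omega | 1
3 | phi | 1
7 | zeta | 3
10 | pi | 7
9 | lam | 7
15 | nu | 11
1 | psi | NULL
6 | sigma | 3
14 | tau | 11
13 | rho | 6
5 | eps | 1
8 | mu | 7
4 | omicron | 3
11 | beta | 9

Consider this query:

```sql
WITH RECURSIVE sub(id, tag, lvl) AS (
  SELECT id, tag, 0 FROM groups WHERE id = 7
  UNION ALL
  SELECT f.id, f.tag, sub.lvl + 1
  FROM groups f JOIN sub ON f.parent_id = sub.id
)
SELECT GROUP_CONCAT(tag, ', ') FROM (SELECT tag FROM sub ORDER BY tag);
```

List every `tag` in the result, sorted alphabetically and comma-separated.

Base: id=7 (zeta) at lvl 0.
Iteration 1: rows with parent_id in {7} -> mu (id 8, lvl 1), lam (id 9, lvl 1), pi (id 10, lvl 1).
Iteration 2: rows with parent_id in {8,9,10} -> beta (id 11, lvl 2).
Iteration 3: rows with parent_id in {11} -> tau (id 14, lvl 3), nu (id 15, lvl 3).
Iteration 4: no rows with parent_id in {14,15}; recursion stops.

beta, lam, mu, nu, pi, tau, zeta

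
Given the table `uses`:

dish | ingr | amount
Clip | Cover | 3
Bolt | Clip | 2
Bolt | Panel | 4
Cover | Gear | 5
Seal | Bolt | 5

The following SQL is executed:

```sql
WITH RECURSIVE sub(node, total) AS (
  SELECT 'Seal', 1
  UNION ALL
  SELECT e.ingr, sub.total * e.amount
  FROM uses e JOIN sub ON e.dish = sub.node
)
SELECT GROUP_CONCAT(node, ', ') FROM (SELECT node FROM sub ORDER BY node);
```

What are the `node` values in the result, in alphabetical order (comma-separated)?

Bolt, Clip, Cover, Gear, Panel, Seal

Base: (Seal, total=1).
Iteration 1: components of {Seal} -> Bolt = 1*5 = 5.
Iteration 2: components of {Bolt} -> Clip = 5*2 = 10, Panel = 5*4 = 20.
Iteration 3: components of {Clip,Panel} -> Cover = 10*3 = 30.
Iteration 4: components of {Cover} -> Gear = 30*5 = 150.
Iteration 5: no further components; recursion stops.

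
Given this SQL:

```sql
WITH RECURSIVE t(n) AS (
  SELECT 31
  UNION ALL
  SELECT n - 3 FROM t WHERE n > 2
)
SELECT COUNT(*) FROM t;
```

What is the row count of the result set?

11

Base: n=31.
Iteration 1: 31 > 2 holds -> n = 31 - 3 = 28.
Iteration 2: 28 > 2 holds -> n = 28 - 3 = 25.
Iteration 3: 25 > 2 holds -> n = 25 - 3 = 22.
Iteration 4: 22 > 2 holds -> n = 22 - 3 = 19.
Iteration 5: 19 > 2 holds -> n = 19 - 3 = 16.
Iteration 6: 16 > 2 holds -> n = 16 - 3 = 13.
Iteration 7: 13 > 2 holds -> n = 13 - 3 = 10.
Iteration 8: 10 > 2 holds -> n = 10 - 3 = 7.
Iteration 9: 7 > 2 holds -> n = 7 - 3 = 4.
Iteration 10: 4 > 2 holds -> n = 4 - 3 = 1.
Iteration 11: 1 > 2 fails; recursion stops.
Total rows emitted: 11.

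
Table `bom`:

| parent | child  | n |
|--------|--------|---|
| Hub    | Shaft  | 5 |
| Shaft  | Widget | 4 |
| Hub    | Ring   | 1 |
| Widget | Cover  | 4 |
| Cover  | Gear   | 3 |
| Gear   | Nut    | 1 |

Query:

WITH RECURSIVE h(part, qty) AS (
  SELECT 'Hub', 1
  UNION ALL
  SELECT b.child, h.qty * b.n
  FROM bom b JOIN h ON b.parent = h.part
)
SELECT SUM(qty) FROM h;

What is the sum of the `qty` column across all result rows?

Base: (Hub, qty=1).
Iteration 1: components of {Hub} -> Ring = 1*1 = 1, Shaft = 1*5 = 5.
Iteration 2: components of {Ring,Shaft} -> Widget = 5*4 = 20.
Iteration 3: components of {Widget} -> Cover = 20*4 = 80.
Iteration 4: components of {Cover} -> Gear = 80*3 = 240.
Iteration 5: components of {Gear} -> Nut = 240*1 = 240.
Iteration 6: no further components; recursion stops.
SUM(qty) = 1 + 5 + 1 + 20 + 80 + 240 + 240 = 587.

587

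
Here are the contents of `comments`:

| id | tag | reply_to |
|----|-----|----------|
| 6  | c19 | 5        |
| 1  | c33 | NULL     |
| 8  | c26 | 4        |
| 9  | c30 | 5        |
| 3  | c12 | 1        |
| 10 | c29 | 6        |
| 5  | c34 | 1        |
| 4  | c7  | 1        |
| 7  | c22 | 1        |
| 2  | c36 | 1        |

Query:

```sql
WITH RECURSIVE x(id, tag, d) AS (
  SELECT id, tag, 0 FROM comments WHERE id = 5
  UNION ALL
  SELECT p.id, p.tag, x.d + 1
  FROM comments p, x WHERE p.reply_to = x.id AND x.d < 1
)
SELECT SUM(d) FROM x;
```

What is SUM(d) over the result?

Base: id=5 (c34) at d 0.
Iteration 1: rows with reply_to in {5} -> c19 (id 6, d 1), c30 (id 9, d 1).
Iteration 2: d < 1 fails for all current rows; recursion stops.
SUM(d) = 0 + 1 + 1 = 2.

2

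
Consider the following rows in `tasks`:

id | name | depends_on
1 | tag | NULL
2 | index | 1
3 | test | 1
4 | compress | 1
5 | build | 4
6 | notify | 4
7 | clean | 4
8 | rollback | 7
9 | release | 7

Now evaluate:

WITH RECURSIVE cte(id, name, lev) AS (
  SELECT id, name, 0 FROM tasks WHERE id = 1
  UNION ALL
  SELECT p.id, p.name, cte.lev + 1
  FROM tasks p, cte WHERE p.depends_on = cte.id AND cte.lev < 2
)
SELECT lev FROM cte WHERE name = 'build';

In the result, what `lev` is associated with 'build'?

2

Base: id=1 (tag) at lev 0.
Iteration 1: rows with depends_on in {1} -> index (id 2, lev 1), test (id 3, lev 1), compress (id 4, lev 1).
Iteration 2: rows with depends_on in {2,3,4} -> build (id 5, lev 2), notify (id 6, lev 2), clean (id 7, lev 2).
Iteration 3: lev < 2 fails for all current rows; recursion stops.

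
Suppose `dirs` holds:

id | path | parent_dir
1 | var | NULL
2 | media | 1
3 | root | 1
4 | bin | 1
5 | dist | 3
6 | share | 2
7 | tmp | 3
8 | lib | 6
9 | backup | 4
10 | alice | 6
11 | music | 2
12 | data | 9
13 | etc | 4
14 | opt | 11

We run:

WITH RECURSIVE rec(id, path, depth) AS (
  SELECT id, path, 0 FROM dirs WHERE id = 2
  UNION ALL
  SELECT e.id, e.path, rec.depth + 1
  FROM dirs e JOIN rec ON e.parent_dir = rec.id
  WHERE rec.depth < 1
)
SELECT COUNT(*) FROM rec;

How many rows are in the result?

Base: id=2 (media) at depth 0.
Iteration 1: rows with parent_dir in {2} -> share (id 6, depth 1), music (id 11, depth 1).
Iteration 2: depth < 1 fails for all current rows; recursion stops.
Total rows emitted: 3.

3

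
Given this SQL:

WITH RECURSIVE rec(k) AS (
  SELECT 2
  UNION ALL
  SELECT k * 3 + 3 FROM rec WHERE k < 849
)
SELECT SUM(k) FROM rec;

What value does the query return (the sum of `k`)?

1265

Base: k=2.
Iteration 1: 2 < 849 holds -> k = 2 * 3 + 3 = 9.
Iteration 2: 9 < 849 holds -> k = 9 * 3 + 3 = 30.
Iteration 3: 30 < 849 holds -> k = 30 * 3 + 3 = 93.
Iteration 4: 93 < 849 holds -> k = 93 * 3 + 3 = 282.
Iteration 5: 282 < 849 holds -> k = 282 * 3 + 3 = 849.
Iteration 6: 849 < 849 fails; recursion stops.
SUM(k) = 2 + 9 + 30 + 93 + 282 + 849 = 1265.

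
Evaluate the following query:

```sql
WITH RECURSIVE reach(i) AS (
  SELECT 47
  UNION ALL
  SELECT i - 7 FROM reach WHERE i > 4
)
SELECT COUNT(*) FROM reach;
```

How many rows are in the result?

8

Base: i=47.
Iteration 1: 47 > 4 holds -> i = 47 - 7 = 40.
Iteration 2: 40 > 4 holds -> i = 40 - 7 = 33.
Iteration 3: 33 > 4 holds -> i = 33 - 7 = 26.
Iteration 4: 26 > 4 holds -> i = 26 - 7 = 19.
Iteration 5: 19 > 4 holds -> i = 19 - 7 = 12.
Iteration 6: 12 > 4 holds -> i = 12 - 7 = 5.
Iteration 7: 5 > 4 holds -> i = 5 - 7 = -2.
Iteration 8: -2 > 4 fails; recursion stops.
Total rows emitted: 8.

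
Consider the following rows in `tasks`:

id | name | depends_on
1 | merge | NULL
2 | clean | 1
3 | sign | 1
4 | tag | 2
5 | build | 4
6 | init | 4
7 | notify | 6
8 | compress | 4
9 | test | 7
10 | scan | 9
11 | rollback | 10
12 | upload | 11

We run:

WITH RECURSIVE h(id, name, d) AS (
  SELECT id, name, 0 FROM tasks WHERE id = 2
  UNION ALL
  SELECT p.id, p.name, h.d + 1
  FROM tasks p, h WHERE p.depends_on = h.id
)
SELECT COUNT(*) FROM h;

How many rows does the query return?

10

Base: id=2 (clean) at d 0.
Iteration 1: rows with depends_on in {2} -> tag (id 4, d 1).
Iteration 2: rows with depends_on in {4} -> build (id 5, d 2), init (id 6, d 2), compress (id 8, d 2).
Iteration 3: rows with depends_on in {5,6,8} -> notify (id 7, d 3).
Iteration 4: rows with depends_on in {7} -> test (id 9, d 4).
Iteration 5: rows with depends_on in {9} -> scan (id 10, d 5).
Iteration 6: rows with depends_on in {10} -> rollback (id 11, d 6).
Iteration 7: rows with depends_on in {11} -> upload (id 12, d 7).
Iteration 8: no rows with depends_on in {12}; recursion stops.
Total rows emitted: 10.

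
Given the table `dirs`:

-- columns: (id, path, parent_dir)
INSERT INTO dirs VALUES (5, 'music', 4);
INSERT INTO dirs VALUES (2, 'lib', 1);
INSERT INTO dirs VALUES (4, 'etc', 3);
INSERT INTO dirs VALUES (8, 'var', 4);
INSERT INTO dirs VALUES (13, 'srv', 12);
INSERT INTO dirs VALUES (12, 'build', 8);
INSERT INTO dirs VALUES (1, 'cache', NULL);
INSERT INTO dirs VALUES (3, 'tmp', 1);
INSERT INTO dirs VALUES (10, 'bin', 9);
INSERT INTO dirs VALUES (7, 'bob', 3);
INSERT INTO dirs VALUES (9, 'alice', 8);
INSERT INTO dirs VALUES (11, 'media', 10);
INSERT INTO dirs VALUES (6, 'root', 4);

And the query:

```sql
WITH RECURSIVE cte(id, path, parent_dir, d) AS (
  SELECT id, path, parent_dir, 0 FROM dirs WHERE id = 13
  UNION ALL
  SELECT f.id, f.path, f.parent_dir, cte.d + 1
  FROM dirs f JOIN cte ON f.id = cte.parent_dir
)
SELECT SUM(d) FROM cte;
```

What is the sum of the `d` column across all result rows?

Base: id=13 (srv), parent_dir=12, d 0.
Iteration 1: join on id=12 -> build (id 12, parent_dir=8, d 1).
Iteration 2: join on id=8 -> var (id 8, parent_dir=4, d 2).
Iteration 3: join on id=4 -> etc (id 4, parent_dir=3, d 3).
Iteration 4: join on id=3 -> tmp (id 3, parent_dir=1, d 4).
Iteration 5: join on id=1 -> cache (id 1, parent_dir=NULL, d 5).
Iteration 6: parent_dir is NULL; no match; recursion stops.
SUM(d) = 0 + 1 + 2 + 3 + 4 + 5 = 15.

15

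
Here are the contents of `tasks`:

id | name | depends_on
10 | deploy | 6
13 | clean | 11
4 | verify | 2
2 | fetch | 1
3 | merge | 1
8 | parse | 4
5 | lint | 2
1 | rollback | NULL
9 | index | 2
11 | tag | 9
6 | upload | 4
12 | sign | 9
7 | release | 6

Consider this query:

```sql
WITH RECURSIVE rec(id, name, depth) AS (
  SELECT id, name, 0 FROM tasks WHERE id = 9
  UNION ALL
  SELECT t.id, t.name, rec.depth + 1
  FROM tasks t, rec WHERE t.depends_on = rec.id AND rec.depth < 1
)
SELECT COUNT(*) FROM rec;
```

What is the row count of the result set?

3

Base: id=9 (index) at depth 0.
Iteration 1: rows with depends_on in {9} -> tag (id 11, depth 1), sign (id 12, depth 1).
Iteration 2: depth < 1 fails for all current rows; recursion stops.
Total rows emitted: 3.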